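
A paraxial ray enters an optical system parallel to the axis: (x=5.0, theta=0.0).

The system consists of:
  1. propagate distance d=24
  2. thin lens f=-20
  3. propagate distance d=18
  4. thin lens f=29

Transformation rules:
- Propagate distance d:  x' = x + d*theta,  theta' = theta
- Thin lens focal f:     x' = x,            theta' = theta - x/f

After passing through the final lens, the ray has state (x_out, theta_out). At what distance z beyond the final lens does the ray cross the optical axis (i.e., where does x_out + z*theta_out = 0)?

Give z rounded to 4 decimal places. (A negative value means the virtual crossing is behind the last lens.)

Initial: x=5.0000 theta=0.0000
After 1 (propagate distance d=24): x=5.0000 theta=0.0000
After 2 (thin lens f=-20): x=5.0000 theta=0.2500
After 3 (propagate distance d=18): x=9.5000 theta=0.2500
After 4 (thin lens f=29): x=9.5000 theta=-9/116 (≈-0.0776)
z_focus = -x_out/theta_out = -(9.5000)/(-9/116) = 1102/9 ≈ 122.4444
Rounded to 4 decimal places: z = 122.4444

Answer: 122.4444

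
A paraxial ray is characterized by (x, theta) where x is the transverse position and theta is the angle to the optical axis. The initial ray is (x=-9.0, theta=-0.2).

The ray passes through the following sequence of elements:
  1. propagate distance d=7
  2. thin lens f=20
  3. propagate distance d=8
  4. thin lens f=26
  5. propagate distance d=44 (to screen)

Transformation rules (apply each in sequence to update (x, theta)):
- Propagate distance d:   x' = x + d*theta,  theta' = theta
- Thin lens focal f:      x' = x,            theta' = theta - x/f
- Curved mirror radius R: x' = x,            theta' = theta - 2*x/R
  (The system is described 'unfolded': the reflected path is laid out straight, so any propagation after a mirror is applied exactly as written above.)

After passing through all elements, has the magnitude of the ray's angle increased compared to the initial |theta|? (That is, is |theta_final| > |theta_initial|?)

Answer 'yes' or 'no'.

Initial: x=-9.0000 theta=-0.2000
After 1 (propagate distance d=7): x=-10.4000 theta=-0.2000
After 2 (thin lens f=20): x=-10.4000 theta=0.3200
After 3 (propagate distance d=8): x=-7.8400 theta=0.3200
After 4 (thin lens f=26): x=-7.8400 theta=202/325 (≈0.6215)
After 5 (propagate distance d=44 (to screen)): x=1268/65 (≈19.5077) theta=202/325 (≈0.6215)
|theta_initial|=0.2000 |theta_final|=202/325 (≈0.6215) -> increased

Answer: yes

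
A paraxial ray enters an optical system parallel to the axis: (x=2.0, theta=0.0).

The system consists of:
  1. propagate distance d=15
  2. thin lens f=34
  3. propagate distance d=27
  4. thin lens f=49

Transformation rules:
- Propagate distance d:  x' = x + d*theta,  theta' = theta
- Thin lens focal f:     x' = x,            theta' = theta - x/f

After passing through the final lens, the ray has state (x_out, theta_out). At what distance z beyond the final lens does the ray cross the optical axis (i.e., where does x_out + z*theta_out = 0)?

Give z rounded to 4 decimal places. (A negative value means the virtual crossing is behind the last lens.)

Answer: 6.1250

Derivation:
Initial: x=2.0000 theta=0.0000
After 1 (propagate distance d=15): x=2.0000 theta=0.0000
After 2 (thin lens f=34): x=2.0000 theta=-1/17 (≈-0.0588)
After 3 (propagate distance d=27): x=7/17 (≈0.4118) theta=-1/17 (≈-0.0588)
After 4 (thin lens f=49): x=7/17 (≈0.4118) theta=-8/119 (≈-0.0672)
z_focus = -x_out/theta_out = -(7/17)/(-8/119) = 6.1250
Rounded to 4 decimal places: z = 6.1250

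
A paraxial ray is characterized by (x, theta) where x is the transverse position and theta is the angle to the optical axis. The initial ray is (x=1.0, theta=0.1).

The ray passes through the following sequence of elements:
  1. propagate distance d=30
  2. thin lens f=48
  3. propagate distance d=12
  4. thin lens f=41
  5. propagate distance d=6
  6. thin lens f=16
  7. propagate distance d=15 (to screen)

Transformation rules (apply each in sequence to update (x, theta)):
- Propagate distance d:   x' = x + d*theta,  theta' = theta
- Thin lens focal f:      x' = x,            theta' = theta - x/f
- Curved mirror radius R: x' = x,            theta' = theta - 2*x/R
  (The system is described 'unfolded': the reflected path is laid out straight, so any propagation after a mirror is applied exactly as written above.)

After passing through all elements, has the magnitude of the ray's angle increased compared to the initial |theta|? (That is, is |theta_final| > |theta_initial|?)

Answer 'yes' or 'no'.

Initial: x=1.0000 theta=0.1000
After 1 (propagate distance d=30): x=4.0000 theta=0.1000
After 2 (thin lens f=48): x=4.0000 theta=1/60 (≈0.0167)
After 3 (propagate distance d=12): x=4.2000 theta=1/60 (≈0.0167)
After 4 (thin lens f=41): x=4.2000 theta=-211/2460 (≈-0.0858)
After 5 (propagate distance d=6): x=1511/410 (≈3.6854) theta=-211/2460 (≈-0.0858)
After 6 (thin lens f=16): x=1511/410 (≈3.6854) theta=-6221/19680 (≈-0.3161)
After 7 (propagate distance d=15 (to screen)): x=-169/160 (≈-1.0563) theta=-6221/19680 (≈-0.3161)
|theta_initial|=0.1000 |theta_final|=6221/19680 (≈0.3161) -> increased

Answer: yes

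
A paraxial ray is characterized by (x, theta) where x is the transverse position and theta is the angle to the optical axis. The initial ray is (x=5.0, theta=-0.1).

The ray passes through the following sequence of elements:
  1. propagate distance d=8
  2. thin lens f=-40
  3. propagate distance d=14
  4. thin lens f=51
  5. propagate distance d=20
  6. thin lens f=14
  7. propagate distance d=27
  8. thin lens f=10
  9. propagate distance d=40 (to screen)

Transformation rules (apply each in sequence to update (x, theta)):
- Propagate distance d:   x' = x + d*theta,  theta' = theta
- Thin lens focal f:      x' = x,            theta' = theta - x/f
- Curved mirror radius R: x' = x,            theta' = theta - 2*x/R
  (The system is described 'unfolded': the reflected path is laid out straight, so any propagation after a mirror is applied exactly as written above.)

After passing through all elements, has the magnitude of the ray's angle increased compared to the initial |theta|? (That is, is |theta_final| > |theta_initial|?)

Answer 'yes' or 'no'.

Answer: yes

Derivation:
Initial: x=5.0000 theta=-0.1000
After 1 (propagate distance d=8): x=4.2000 theta=-0.1000
After 2 (thin lens f=-40): x=4.2000 theta=0.0050
After 3 (propagate distance d=14): x=4.2700 theta=0.0050
After 4 (thin lens f=51): x=4.2700 theta=-803/10200 (≈-0.0787)
After 5 (propagate distance d=20): x=13747/5100 (≈2.6955) theta=-803/10200 (≈-0.0787)
After 6 (thin lens f=14): x=13747/5100 (≈2.6955) theta=-807/2975 (≈-0.2713)
After 7 (propagate distance d=27): x=-165239/35700 (≈-4.6285) theta=-807/2975 (≈-0.2713)
After 8 (thin lens f=10): x=-165239/35700 (≈-4.6285) theta=68399/357000 (≈0.1916)
After 9 (propagate distance d=40 (to screen)): x=36119/11900 (≈3.0352) theta=68399/357000 (≈0.1916)
|theta_initial|=0.1000 |theta_final|=68399/357000 (≈0.1916) -> increased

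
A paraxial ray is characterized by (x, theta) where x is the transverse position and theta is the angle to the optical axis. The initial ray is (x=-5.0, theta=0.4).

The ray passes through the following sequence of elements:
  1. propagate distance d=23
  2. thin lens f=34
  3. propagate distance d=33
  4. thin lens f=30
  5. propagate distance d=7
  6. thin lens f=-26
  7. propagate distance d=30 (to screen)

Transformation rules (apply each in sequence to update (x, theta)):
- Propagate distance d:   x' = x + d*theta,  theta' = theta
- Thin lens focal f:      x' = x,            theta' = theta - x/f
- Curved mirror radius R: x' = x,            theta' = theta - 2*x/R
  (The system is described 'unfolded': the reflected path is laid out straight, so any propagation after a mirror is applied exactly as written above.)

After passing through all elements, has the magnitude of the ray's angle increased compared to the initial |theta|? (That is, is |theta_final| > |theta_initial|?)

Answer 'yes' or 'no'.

Initial: x=-5.0000 theta=0.4000
After 1 (propagate distance d=23): x=4.2000 theta=0.4000
After 2 (thin lens f=34): x=4.2000 theta=47/170 (≈0.2765)
After 3 (propagate distance d=33): x=453/34 (≈13.3235) theta=47/170 (≈0.2765)
After 4 (thin lens f=30): x=453/34 (≈13.3235) theta=-57/340 (≈-0.1676)
After 5 (propagate distance d=7): x=12.1500 theta=-57/340 (≈-0.1676)
After 6 (thin lens f=-26): x=12.1500 theta=2649/8840 (≈0.2997)
After 7 (propagate distance d=30 (to screen)): x=46719/2210 (≈21.1398) theta=2649/8840 (≈0.2997)
|theta_initial|=0.4000 |theta_final|=2649/8840 (≈0.2997) -> not increased

Answer: no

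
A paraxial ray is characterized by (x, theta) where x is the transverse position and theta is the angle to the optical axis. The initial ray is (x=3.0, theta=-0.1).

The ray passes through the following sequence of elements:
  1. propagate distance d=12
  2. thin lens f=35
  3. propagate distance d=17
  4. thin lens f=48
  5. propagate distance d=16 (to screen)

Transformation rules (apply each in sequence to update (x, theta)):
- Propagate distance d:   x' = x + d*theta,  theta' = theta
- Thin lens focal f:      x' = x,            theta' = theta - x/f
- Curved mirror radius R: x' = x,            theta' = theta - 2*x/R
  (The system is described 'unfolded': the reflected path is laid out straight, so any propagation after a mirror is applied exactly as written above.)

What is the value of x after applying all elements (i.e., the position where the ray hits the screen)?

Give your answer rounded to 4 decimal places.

Answer: -2.9390

Derivation:
Initial: x=3.0000 theta=-0.1000
After 1 (propagate distance d=12): x=1.8000 theta=-0.1000
After 2 (thin lens f=35): x=1.8000 theta=-53/350 (≈-0.1514)
After 3 (propagate distance d=17): x=-271/350 (≈-0.7743) theta=-53/350 (≈-0.1514)
After 4 (thin lens f=48): x=-271/350 (≈-0.7743) theta=-2273/16800 (≈-0.1353)
After 5 (propagate distance d=16 (to screen)): x=-1543/525 (≈-2.9390) theta=-2273/16800 (≈-0.1353)
Rounded to 4 decimal places: x = -2.9390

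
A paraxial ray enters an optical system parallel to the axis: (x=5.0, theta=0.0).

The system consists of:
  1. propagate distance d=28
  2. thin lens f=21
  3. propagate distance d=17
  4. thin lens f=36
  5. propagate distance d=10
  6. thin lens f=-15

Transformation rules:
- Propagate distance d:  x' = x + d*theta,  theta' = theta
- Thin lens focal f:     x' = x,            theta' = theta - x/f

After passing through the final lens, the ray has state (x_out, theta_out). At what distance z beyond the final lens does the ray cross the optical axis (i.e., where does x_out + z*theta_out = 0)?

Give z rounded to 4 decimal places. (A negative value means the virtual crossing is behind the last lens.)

Answer: -4.4860

Derivation:
Initial: x=5.0000 theta=0.0000
After 1 (propagate distance d=28): x=5.0000 theta=0.0000
After 2 (thin lens f=21): x=5.0000 theta=-5/21 (≈-0.2381)
After 3 (propagate distance d=17): x=20/21 (≈0.9524) theta=-5/21 (≈-0.2381)
After 4 (thin lens f=36): x=20/21 (≈0.9524) theta=-50/189 (≈-0.2646)
After 5 (propagate distance d=10): x=-320/189 (≈-1.6931) theta=-50/189 (≈-0.2646)
After 6 (thin lens f=-15): x=-320/189 (≈-1.6931) theta=-214/567 (≈-0.3774)
z_focus = -x_out/theta_out = -(-320/189)/(-214/567) = -480/107 ≈ -4.4860
Rounded to 4 decimal places: z = -4.4860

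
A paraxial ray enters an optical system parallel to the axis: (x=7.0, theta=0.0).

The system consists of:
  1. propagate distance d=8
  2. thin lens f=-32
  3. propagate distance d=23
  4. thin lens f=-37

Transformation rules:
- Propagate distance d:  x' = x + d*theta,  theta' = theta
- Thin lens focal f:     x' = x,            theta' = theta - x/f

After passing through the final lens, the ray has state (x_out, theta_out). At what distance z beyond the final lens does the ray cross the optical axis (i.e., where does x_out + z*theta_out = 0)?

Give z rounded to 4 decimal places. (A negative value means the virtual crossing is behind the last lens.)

Initial: x=7.0000 theta=0.0000
After 1 (propagate distance d=8): x=7.0000 theta=0.0000
After 2 (thin lens f=-32): x=7.0000 theta=7/32 (≈0.2188)
After 3 (propagate distance d=23): x=385/32 (≈12.0313) theta=7/32 (≈0.2188)
After 4 (thin lens f=-37): x=385/32 (≈12.0313) theta=161/296 (≈0.5439)
z_focus = -x_out/theta_out = -(385/32)/(161/296) = -2035/92 ≈ -22.1196
Rounded to 4 decimal places: z = -22.1196

Answer: -22.1196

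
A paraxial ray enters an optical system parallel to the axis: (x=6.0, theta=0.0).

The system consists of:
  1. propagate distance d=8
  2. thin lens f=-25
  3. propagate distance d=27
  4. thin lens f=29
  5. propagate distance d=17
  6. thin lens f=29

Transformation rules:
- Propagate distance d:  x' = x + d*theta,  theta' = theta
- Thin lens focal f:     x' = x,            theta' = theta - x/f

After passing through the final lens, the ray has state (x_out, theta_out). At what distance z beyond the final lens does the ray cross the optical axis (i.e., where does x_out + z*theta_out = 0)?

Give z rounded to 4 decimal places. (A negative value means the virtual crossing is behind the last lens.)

Answer: 18.1575

Derivation:
Initial: x=6.0000 theta=0.0000
After 1 (propagate distance d=8): x=6.0000 theta=0.0000
After 2 (thin lens f=-25): x=6.0000 theta=0.2400
After 3 (propagate distance d=27): x=12.4800 theta=0.2400
After 4 (thin lens f=29): x=12.4800 theta=-138/725 (≈-0.1903)
After 5 (propagate distance d=17): x=6702/725 (≈9.2441) theta=-138/725 (≈-0.1903)
After 6 (thin lens f=29): x=6702/725 (≈9.2441) theta=-10704/21025 (≈-0.5091)
z_focus = -x_out/theta_out = -(6702/725)/(-10704/21025) = 32393/1784 ≈ 18.1575
Rounded to 4 decimal places: z = 18.1575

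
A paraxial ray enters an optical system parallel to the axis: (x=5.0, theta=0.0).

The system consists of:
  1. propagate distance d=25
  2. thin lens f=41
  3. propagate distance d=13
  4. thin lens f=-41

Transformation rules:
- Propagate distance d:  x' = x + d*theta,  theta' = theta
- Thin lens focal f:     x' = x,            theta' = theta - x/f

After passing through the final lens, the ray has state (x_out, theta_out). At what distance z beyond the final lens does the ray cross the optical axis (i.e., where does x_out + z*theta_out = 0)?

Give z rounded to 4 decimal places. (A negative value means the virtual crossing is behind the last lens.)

Answer: 88.3077

Derivation:
Initial: x=5.0000 theta=0.0000
After 1 (propagate distance d=25): x=5.0000 theta=0.0000
After 2 (thin lens f=41): x=5.0000 theta=-5/41 (≈-0.1220)
After 3 (propagate distance d=13): x=140/41 (≈3.4146) theta=-5/41 (≈-0.1220)
After 4 (thin lens f=-41): x=140/41 (≈3.4146) theta=-65/1681 (≈-0.0387)
z_focus = -x_out/theta_out = -(140/41)/(-65/1681) = 1148/13 ≈ 88.3077
Rounded to 4 decimal places: z = 88.3077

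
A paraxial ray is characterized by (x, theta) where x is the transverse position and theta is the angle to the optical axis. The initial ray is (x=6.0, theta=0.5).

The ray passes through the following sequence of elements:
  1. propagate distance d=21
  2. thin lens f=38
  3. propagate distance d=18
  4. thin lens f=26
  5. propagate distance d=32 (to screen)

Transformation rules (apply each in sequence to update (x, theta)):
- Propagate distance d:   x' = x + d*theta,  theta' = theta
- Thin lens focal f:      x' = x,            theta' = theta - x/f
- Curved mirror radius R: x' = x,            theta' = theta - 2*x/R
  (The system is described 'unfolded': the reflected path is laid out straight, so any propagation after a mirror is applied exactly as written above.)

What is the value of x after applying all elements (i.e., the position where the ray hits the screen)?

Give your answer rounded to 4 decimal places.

Answer: -1.9757

Derivation:
Initial: x=6.0000 theta=0.5000
After 1 (propagate distance d=21): x=16.5000 theta=0.5000
After 2 (thin lens f=38): x=16.5000 theta=5/76 (≈0.0658)
After 3 (propagate distance d=18): x=336/19 (≈17.6842) theta=5/76 (≈0.0658)
After 4 (thin lens f=26): x=336/19 (≈17.6842) theta=-607/988 (≈-0.6144)
After 5 (propagate distance d=32 (to screen)): x=-488/247 (≈-1.9757) theta=-607/988 (≈-0.6144)
Rounded to 4 decimal places: x = -1.9757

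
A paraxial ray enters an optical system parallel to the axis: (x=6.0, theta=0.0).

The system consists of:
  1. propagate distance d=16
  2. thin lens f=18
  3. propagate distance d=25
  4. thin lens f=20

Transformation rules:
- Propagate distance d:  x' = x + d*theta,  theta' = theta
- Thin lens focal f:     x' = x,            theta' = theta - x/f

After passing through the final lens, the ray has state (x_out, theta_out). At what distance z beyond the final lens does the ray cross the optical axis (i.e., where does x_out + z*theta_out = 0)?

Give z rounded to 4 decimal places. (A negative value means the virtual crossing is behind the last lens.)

Answer: -10.7692

Derivation:
Initial: x=6.0000 theta=0.0000
After 1 (propagate distance d=16): x=6.0000 theta=0.0000
After 2 (thin lens f=18): x=6.0000 theta=-1/3 (≈-0.3333)
After 3 (propagate distance d=25): x=-7/3 (≈-2.3333) theta=-1/3 (≈-0.3333)
After 4 (thin lens f=20): x=-7/3 (≈-2.3333) theta=-13/60 (≈-0.2167)
z_focus = -x_out/theta_out = -(-7/3)/(-13/60) = -140/13 ≈ -10.7692
Rounded to 4 decimal places: z = -10.7692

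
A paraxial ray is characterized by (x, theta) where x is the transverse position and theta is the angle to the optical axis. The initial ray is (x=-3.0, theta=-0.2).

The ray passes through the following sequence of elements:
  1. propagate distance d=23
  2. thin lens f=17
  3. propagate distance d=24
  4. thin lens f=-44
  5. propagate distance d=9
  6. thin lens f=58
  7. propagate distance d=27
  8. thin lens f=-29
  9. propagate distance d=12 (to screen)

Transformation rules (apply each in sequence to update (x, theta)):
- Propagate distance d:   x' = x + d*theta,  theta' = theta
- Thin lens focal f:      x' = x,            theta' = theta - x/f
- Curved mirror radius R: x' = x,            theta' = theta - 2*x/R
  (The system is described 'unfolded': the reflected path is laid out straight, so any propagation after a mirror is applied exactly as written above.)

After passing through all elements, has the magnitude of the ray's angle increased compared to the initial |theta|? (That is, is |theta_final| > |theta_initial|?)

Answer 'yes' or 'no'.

Initial: x=-3.0000 theta=-0.2000
After 1 (propagate distance d=23): x=-7.6000 theta=-0.2000
After 2 (thin lens f=17): x=-7.6000 theta=21/85 (≈0.2471)
After 3 (propagate distance d=24): x=-142/85 (≈-1.6706) theta=21/85 (≈0.2471)
After 4 (thin lens f=-44): x=-142/85 (≈-1.6706) theta=23/110 (≈0.2091)
After 5 (propagate distance d=9): x=79/374 (≈0.2112) theta=23/110 (≈0.2091)
After 6 (thin lens f=58): x=79/374 (≈0.2112) theta=22283/108460 (≈0.2054)
After 7 (propagate distance d=27): x=624551/108460 (≈5.7584) theta=22283/108460 (≈0.2054)
After 8 (thin lens f=-29): x=624551/108460 (≈5.7584) theta=635379/1572670 (≈0.4040)
After 9 (propagate distance d=12 (to screen)): x=606565/57188 (≈10.6065) theta=635379/1572670 (≈0.4040)
|theta_initial|=0.2000 |theta_final|=635379/1572670 (≈0.4040) -> increased

Answer: yes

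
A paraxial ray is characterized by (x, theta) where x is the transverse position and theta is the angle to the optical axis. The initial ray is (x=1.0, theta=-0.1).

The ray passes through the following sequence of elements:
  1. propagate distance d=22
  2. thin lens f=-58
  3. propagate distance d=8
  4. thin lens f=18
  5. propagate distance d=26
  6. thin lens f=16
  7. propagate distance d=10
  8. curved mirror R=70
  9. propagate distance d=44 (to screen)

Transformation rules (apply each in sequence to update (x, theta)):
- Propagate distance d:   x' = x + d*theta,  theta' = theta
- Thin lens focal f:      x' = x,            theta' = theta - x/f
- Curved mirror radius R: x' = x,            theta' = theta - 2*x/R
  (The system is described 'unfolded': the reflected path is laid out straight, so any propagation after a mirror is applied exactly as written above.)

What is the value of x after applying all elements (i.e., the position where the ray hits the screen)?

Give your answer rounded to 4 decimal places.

Initial: x=1.0000 theta=-0.1000
After 1 (propagate distance d=22): x=-1.2000 theta=-0.1000
After 2 (thin lens f=-58): x=-1.2000 theta=-7/58 (≈-0.1207)
After 3 (propagate distance d=8): x=-314/145 (≈-2.1655) theta=-7/58 (≈-0.1207)
After 4 (thin lens f=18): x=-314/145 (≈-2.1655) theta=-1/2610 (≈-0.0004)
After 5 (propagate distance d=26): x=-2839/1305 (≈-2.1755) theta=-1/2610 (≈-0.0004)
After 6 (thin lens f=16): x=-2839/1305 (≈-2.1755) theta=2831/20880 (≈0.1356)
After 7 (propagate distance d=10): x=-8557/10440 (≈-0.8196) theta=2831/20880 (≈0.1356)
After 8 (curved mirror R=70): x=-8557/10440 (≈-0.8196) theta=12911/81200 (≈0.1590)
After 9 (propagate distance d=44 (to screen)): x=2256883/365400 (≈6.1765) theta=12911/81200 (≈0.1590)
Rounded to 4 decimal places: x = 6.1765

Answer: 6.1765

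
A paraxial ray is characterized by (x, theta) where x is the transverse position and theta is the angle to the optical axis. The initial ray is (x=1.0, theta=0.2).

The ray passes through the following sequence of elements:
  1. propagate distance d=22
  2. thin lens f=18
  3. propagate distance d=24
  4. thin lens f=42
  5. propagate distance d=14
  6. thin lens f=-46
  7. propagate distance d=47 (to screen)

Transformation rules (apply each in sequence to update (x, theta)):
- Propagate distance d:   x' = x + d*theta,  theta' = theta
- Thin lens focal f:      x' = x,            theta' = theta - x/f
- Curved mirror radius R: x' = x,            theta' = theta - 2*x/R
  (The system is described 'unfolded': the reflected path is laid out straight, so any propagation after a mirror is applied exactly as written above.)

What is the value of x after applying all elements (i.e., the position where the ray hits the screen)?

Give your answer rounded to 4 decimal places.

Initial: x=1.0000 theta=0.2000
After 1 (propagate distance d=22): x=5.4000 theta=0.2000
After 2 (thin lens f=18): x=5.4000 theta=-0.1000
After 3 (propagate distance d=24): x=3.0000 theta=-0.1000
After 4 (thin lens f=42): x=3.0000 theta=-6/35 (≈-0.1714)
After 5 (propagate distance d=14): x=0.6000 theta=-6/35 (≈-0.1714)
After 6 (thin lens f=-46): x=0.6000 theta=-51/322 (≈-0.1584)
After 7 (propagate distance d=47 (to screen)): x=-11019/1610 (≈-6.8441) theta=-51/322 (≈-0.1584)
Rounded to 4 decimal places: x = -6.8441

Answer: -6.8441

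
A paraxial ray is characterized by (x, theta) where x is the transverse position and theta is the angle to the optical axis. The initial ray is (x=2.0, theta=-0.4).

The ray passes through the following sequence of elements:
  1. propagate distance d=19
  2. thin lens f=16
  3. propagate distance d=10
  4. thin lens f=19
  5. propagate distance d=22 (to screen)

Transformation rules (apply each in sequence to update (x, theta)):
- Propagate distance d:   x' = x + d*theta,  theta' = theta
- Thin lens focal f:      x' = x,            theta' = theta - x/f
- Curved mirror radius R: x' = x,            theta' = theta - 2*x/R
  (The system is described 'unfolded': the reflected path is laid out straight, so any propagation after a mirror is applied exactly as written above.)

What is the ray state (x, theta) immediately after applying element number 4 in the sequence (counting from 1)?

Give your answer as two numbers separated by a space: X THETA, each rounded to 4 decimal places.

Initial: x=2.0000 theta=-0.4000
After 1 (propagate distance d=19): x=-5.6000 theta=-0.4000
After 2 (thin lens f=16): x=-5.6000 theta=-0.0500
After 3 (propagate distance d=10): x=-6.1000 theta=-0.0500
After 4 (thin lens f=19): x=-6.1000 theta=103/380 (≈0.2711)
Rounded to 4 decimal places: x = -6.1000, theta = 0.2711

Answer: -6.1000 0.2711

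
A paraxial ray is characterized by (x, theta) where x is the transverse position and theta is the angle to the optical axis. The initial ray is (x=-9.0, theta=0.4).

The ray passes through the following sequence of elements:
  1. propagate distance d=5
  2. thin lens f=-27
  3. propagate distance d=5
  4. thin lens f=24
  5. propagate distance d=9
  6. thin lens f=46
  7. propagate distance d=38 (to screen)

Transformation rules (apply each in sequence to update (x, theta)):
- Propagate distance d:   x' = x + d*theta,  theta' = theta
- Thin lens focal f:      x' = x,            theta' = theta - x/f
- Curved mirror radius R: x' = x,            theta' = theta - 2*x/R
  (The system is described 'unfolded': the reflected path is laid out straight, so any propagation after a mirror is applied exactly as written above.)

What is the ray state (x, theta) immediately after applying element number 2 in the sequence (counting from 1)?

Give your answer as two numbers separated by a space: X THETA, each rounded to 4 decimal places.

Initial: x=-9.0000 theta=0.4000
After 1 (propagate distance d=5): x=-7.0000 theta=0.4000
After 2 (thin lens f=-27): x=-7.0000 theta=19/135 (≈0.1407)
Rounded to 4 decimal places: x = -7.0000, theta = 0.1407

Answer: -7.0000 0.1407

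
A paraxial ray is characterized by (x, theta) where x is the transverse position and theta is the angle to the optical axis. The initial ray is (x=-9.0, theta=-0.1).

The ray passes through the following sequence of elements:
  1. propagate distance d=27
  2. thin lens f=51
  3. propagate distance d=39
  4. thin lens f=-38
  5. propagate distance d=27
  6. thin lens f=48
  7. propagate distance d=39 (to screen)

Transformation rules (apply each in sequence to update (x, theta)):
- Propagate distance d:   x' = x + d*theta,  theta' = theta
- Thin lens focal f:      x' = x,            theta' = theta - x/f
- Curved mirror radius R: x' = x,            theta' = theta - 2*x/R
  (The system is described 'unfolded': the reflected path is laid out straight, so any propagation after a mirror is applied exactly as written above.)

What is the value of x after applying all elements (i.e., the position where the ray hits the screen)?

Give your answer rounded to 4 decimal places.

Answer: -3.2596

Derivation:
Initial: x=-9.0000 theta=-0.1000
After 1 (propagate distance d=27): x=-11.7000 theta=-0.1000
After 2 (thin lens f=51): x=-11.7000 theta=11/85 (≈0.1294)
After 3 (propagate distance d=39): x=-1131/170 (≈-6.6529) theta=11/85 (≈0.1294)
After 4 (thin lens f=-38): x=-1131/170 (≈-6.6529) theta=-59/1292 (≈-0.0457)
After 5 (propagate distance d=27): x=-50943/6460 (≈-7.8859) theta=-59/1292 (≈-0.0457)
After 6 (thin lens f=48): x=-50943/6460 (≈-7.8859) theta=12261/103360 (≈0.1186)
After 7 (propagate distance d=39 (to screen)): x=-336909/103360 (≈-3.2596) theta=12261/103360 (≈0.1186)
Rounded to 4 decimal places: x = -3.2596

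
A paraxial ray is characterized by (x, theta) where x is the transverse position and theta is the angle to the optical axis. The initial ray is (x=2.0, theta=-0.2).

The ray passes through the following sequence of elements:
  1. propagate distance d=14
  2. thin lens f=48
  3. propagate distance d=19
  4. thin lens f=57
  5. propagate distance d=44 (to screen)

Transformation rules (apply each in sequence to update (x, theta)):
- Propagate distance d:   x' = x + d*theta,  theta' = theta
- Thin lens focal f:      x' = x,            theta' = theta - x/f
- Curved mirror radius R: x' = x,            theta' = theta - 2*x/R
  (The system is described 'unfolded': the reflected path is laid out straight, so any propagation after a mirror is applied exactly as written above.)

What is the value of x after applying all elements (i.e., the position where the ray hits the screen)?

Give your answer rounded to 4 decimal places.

Answer: -9.0436

Derivation:
Initial: x=2.0000 theta=-0.2000
After 1 (propagate distance d=14): x=-0.8000 theta=-0.2000
After 2 (thin lens f=48): x=-0.8000 theta=-11/60 (≈-0.1833)
After 3 (propagate distance d=19): x=-257/60 (≈-4.2833) theta=-11/60 (≈-0.1833)
After 4 (thin lens f=57): x=-257/60 (≈-4.2833) theta=-37/342 (≈-0.1082)
After 5 (propagate distance d=44 (to screen)): x=-30929/3420 (≈-9.0436) theta=-37/342 (≈-0.1082)
Rounded to 4 decimal places: x = -9.0436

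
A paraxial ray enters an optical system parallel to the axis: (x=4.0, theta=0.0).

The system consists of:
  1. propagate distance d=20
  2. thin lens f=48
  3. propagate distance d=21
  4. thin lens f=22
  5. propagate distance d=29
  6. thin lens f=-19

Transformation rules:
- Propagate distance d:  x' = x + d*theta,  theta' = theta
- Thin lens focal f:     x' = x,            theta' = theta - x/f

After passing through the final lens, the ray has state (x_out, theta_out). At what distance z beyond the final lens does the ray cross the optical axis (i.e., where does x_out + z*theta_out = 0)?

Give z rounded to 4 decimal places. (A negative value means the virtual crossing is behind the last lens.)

Answer: -8.9380

Derivation:
Initial: x=4.0000 theta=0.0000
After 1 (propagate distance d=20): x=4.0000 theta=0.0000
After 2 (thin lens f=48): x=4.0000 theta=-1/12 (≈-0.0833)
After 3 (propagate distance d=21): x=2.2500 theta=-1/12 (≈-0.0833)
After 4 (thin lens f=22): x=2.2500 theta=-49/264 (≈-0.1856)
After 5 (propagate distance d=29): x=-827/264 (≈-3.1326) theta=-49/264 (≈-0.1856)
After 6 (thin lens f=-19): x=-827/264 (≈-3.1326) theta=-293/836 (≈-0.3505)
z_focus = -x_out/theta_out = -(-827/264)/(-293/836) = -15713/1758 ≈ -8.9380
Rounded to 4 decimal places: z = -8.9380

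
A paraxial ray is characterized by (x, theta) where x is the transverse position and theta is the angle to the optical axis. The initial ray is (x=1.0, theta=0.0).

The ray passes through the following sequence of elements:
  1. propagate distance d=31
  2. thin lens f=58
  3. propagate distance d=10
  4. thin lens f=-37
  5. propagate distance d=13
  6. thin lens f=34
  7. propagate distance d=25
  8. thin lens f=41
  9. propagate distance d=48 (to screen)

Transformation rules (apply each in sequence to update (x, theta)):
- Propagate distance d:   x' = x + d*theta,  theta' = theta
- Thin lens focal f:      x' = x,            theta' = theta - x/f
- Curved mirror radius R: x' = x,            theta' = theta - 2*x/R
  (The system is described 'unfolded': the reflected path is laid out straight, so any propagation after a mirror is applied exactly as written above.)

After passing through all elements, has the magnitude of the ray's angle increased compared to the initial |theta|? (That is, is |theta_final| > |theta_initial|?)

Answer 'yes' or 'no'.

Initial: x=1.0000 theta=0.0000
After 1 (propagate distance d=31): x=1.0000 theta=0.0000
After 2 (thin lens f=58): x=1.0000 theta=-1/58 (≈-0.0172)
After 3 (propagate distance d=10): x=24/29 (≈0.8276) theta=-1/58 (≈-0.0172)
After 4 (thin lens f=-37): x=24/29 (≈0.8276) theta=11/2146 (≈0.0051)
After 5 (propagate distance d=13): x=1919/2146 (≈0.8942) theta=11/2146 (≈0.0051)
After 6 (thin lens f=34): x=1919/2146 (≈0.8942) theta=-1545/72964 (≈-0.0212)
After 7 (propagate distance d=25): x=26621/72964 (≈0.3649) theta=-1545/72964 (≈-0.0212)
After 8 (thin lens f=41): x=26621/72964 (≈0.3649) theta=-44983/1495762 (≈-0.0301)
After 9 (propagate distance d=48 (to screen)): x=-3226907/2991524 (≈-1.0787) theta=-44983/1495762 (≈-0.0301)
|theta_initial|=0.0000 |theta_final|=44983/1495762 (≈0.0301) -> increased

Answer: yes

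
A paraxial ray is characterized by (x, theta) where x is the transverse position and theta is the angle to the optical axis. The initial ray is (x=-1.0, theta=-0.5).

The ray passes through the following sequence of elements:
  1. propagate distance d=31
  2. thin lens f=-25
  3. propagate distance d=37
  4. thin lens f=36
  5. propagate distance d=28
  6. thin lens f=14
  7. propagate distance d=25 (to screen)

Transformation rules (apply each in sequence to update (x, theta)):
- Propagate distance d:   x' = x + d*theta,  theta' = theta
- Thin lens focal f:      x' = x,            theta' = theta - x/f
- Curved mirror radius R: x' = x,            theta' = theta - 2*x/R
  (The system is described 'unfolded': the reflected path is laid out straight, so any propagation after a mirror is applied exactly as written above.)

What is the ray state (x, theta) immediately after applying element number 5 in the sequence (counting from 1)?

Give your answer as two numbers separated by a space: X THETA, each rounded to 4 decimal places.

Answer: -45.6844 0.4906

Derivation:
Initial: x=-1.0000 theta=-0.5000
After 1 (propagate distance d=31): x=-16.5000 theta=-0.5000
After 2 (thin lens f=-25): x=-16.5000 theta=-1.1600
After 3 (propagate distance d=37): x=-59.4200 theta=-1.1600
After 4 (thin lens f=36): x=-59.4200 theta=883/1800 (≈0.4906)
After 5 (propagate distance d=28): x=-10279/225 (≈-45.6844) theta=883/1800 (≈0.4906)
Rounded to 4 decimal places: x = -45.6844, theta = 0.4906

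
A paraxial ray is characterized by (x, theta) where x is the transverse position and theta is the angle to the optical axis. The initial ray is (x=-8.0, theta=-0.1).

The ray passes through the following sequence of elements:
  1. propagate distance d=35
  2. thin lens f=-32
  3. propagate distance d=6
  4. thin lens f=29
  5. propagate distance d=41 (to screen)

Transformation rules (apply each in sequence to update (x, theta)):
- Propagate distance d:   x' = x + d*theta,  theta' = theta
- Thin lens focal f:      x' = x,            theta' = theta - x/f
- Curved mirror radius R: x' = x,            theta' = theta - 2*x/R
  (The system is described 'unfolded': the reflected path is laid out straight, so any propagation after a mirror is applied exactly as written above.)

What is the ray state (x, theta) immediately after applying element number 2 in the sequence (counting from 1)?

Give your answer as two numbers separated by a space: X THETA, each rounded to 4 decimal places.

Answer: -11.5000 -0.4594

Derivation:
Initial: x=-8.0000 theta=-0.1000
After 1 (propagate distance d=35): x=-11.5000 theta=-0.1000
After 2 (thin lens f=-32): x=-11.5000 theta=-147/320 (≈-0.4594)
Rounded to 4 decimal places: x = -11.5000, theta = -0.4594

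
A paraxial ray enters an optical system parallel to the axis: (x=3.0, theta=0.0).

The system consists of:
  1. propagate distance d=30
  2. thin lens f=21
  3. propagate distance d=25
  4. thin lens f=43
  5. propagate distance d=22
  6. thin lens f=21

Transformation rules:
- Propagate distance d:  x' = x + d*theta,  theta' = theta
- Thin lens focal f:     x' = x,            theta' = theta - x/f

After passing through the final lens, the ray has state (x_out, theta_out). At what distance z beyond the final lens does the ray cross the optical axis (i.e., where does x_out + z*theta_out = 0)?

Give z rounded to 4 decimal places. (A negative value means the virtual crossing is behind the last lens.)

Initial: x=3.0000 theta=0.0000
After 1 (propagate distance d=30): x=3.0000 theta=0.0000
After 2 (thin lens f=21): x=3.0000 theta=-1/7 (≈-0.1429)
After 3 (propagate distance d=25): x=-4/7 (≈-0.5714) theta=-1/7 (≈-0.1429)
After 4 (thin lens f=43): x=-4/7 (≈-0.5714) theta=-39/301 (≈-0.1296)
After 5 (propagate distance d=22): x=-1030/301 (≈-3.4219) theta=-39/301 (≈-0.1296)
After 6 (thin lens f=21): x=-1030/301 (≈-3.4219) theta=211/6321 (≈0.0334)
z_focus = -x_out/theta_out = -(-1030/301)/(211/6321) = 21630/211 ≈ 102.5118
Rounded to 4 decimal places: z = 102.5118

Answer: 102.5118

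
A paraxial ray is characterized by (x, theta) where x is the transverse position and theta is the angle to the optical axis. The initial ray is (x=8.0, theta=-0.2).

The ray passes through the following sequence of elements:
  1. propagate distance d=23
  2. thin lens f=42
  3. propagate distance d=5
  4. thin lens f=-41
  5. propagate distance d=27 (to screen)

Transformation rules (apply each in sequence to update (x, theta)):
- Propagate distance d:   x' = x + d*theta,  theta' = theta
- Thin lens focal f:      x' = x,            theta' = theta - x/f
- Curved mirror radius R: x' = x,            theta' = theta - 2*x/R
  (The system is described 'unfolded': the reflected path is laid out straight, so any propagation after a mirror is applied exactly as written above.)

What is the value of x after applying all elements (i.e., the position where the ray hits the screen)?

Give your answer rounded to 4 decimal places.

Initial: x=8.0000 theta=-0.2000
After 1 (propagate distance d=23): x=3.4000 theta=-0.2000
After 2 (thin lens f=42): x=3.4000 theta=-59/210 (≈-0.2810)
After 3 (propagate distance d=5): x=419/210 (≈1.9952) theta=-59/210 (≈-0.2810)
After 4 (thin lens f=-41): x=419/210 (≈1.9952) theta=-200/861 (≈-0.2323)
After 5 (propagate distance d=27 (to screen)): x=-36821/8610 (≈-4.2765) theta=-200/861 (≈-0.2323)
Rounded to 4 decimal places: x = -4.2765

Answer: -4.2765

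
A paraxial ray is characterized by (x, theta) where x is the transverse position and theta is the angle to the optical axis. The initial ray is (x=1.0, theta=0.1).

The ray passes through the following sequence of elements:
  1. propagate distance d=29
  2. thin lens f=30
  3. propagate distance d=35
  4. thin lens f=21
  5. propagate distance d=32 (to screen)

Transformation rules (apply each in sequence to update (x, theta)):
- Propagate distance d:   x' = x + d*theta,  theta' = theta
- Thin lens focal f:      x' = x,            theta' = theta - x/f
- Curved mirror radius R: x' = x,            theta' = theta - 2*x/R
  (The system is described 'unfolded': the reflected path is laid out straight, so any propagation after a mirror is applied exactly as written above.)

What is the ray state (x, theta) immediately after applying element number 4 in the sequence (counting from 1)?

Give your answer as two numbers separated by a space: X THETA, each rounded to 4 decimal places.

Answer: 2.8500 -0.1657

Derivation:
Initial: x=1.0000 theta=0.1000
After 1 (propagate distance d=29): x=3.9000 theta=0.1000
After 2 (thin lens f=30): x=3.9000 theta=-0.0300
After 3 (propagate distance d=35): x=2.8500 theta=-0.0300
After 4 (thin lens f=21): x=2.8500 theta=-29/175 (≈-0.1657)
Rounded to 4 decimal places: x = 2.8500, theta = -0.1657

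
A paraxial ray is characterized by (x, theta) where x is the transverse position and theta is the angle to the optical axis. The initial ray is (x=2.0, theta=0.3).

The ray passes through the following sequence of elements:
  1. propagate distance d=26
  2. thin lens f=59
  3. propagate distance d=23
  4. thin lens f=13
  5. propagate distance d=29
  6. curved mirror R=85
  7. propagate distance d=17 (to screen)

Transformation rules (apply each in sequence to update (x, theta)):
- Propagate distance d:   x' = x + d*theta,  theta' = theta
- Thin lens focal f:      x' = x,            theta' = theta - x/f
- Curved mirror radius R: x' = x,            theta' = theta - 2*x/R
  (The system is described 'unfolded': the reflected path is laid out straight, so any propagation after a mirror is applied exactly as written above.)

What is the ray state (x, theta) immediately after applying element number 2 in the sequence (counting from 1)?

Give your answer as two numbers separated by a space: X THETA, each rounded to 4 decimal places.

Answer: 9.8000 0.1339

Derivation:
Initial: x=2.0000 theta=0.3000
After 1 (propagate distance d=26): x=9.8000 theta=0.3000
After 2 (thin lens f=59): x=9.8000 theta=79/590 (≈0.1339)
Rounded to 4 decimal places: x = 9.8000, theta = 0.1339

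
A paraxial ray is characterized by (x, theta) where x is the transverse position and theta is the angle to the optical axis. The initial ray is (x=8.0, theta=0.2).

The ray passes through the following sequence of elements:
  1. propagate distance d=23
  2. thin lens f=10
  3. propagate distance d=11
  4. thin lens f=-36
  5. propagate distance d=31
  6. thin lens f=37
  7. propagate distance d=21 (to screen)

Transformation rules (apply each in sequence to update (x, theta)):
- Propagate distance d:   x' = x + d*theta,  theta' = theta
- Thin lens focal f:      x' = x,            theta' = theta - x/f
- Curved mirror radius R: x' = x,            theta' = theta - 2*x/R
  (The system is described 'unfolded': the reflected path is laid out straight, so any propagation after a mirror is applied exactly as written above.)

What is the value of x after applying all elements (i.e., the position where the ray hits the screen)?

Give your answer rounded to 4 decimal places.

Answer: -35.1649

Derivation:
Initial: x=8.0000 theta=0.2000
After 1 (propagate distance d=23): x=12.6000 theta=0.2000
After 2 (thin lens f=10): x=12.6000 theta=-1.0600
After 3 (propagate distance d=11): x=0.9400 theta=-1.0600
After 4 (thin lens f=-36): x=0.9400 theta=-1861/1800 (≈-1.0339)
After 5 (propagate distance d=31): x=-55999/1800 (≈-31.1106) theta=-1861/1800 (≈-1.0339)
After 6 (thin lens f=37): x=-55999/1800 (≈-31.1106) theta=-2143/11100 (≈-0.1931)
After 7 (propagate distance d=21 (to screen)): x=-2341981/66600 (≈-35.1649) theta=-2143/11100 (≈-0.1931)
Rounded to 4 decimal places: x = -35.1649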